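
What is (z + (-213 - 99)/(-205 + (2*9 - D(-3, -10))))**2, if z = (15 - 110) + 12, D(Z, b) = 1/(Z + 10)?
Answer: 2838012529/429025 ≈ 6615.0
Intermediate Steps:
D(Z, b) = 1/(10 + Z)
z = -83 (z = -95 + 12 = -83)
(z + (-213 - 99)/(-205 + (2*9 - D(-3, -10))))**2 = (-83 + (-213 - 99)/(-205 + (2*9 - 1/(10 - 3))))**2 = (-83 - 312/(-205 + (18 - 1/7)))**2 = (-83 - 312/(-205 + 125/7))**2 = (-83 - 312/(-1310/7))**2 = (-83 - 312*(-7/1310))**2 = (-83 + 1092/655)**2 = (-53273/655)**2 = 2838012529/429025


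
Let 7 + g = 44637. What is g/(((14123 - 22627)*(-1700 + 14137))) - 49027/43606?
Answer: -1296812480619/1152988949572 ≈ -1.1247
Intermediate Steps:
g = 44630 (g = -7 + 44637 = 44630)
g/(((14123 - 22627)*(-1700 + 14137))) - 49027/43606 = 44630/(((14123 - 22627)*(-1700 + 14137))) - 49027/43606 = 44630/((-8504*12437)) - 49027*1/43606 = 44630/(-105764248) - 49027/43606 = 44630*(-1/105764248) - 49027/43606 = -22315/52882124 - 49027/43606 = -1296812480619/1152988949572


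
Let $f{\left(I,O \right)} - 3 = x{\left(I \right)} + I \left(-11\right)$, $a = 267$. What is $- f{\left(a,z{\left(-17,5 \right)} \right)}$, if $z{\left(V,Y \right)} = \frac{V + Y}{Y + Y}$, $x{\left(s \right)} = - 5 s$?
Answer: $4269$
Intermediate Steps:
$z{\left(V,Y \right)} = \frac{V + Y}{2 Y}$
$f{\left(I,O \right)} = 3 - 16 I$ ($f{\left(I,O \right)} = 3 + \left(- 5 I + I \left(-11\right)\right) = 3 - 16 I$)
$- f{\left(a,z{\left(-17,5 \right)} \right)} = - (3 - 4272) = \left(-1\right) \left(-4269\right) = 4269$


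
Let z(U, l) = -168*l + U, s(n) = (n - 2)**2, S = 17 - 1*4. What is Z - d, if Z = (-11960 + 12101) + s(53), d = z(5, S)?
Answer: 4921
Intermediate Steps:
S = 13 (S = 17 - 4 = 13)
s(n) = (-2 + n)**2
z(U, l) = U - 168*l
d = -2179 (d = 5 - 168*13 = 5 - 2184 = -2179)
Z = 2742 (Z = (-11960 + 12101) + (-2 + 53)**2 = 141 + 51**2 = 141 + 2601 = 2742)
Z - d = 2742 - 1*(-2179) = 2742 + 2179 = 4921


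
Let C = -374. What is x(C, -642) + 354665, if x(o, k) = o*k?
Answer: 594773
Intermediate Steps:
x(o, k) = k*o
x(C, -642) + 354665 = -642*(-374) + 354665 = 240108 + 354665 = 594773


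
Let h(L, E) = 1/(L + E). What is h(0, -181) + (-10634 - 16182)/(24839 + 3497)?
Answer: -305127/320551 ≈ -0.95188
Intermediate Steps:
h(L, E) = 1/(E + L)
h(0, -181) + (-10634 - 16182)/(24839 + 3497) = 1/(-181 + 0) + (-10634 - 16182)/(24839 + 3497) = 1/(-181) - 26816/28336 = -1/181 - 26816*1/28336 = -1/181 - 1676/1771 = -305127/320551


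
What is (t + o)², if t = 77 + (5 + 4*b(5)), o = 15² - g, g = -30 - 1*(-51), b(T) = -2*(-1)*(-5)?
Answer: 60516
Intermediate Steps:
b(T) = -10 (b(T) = 2*(-5) = -10)
g = 21 (g = -30 + 51 = 21)
o = 204 (o = 15² - 1*21 = 225 - 21 = 204)
t = 42 (t = 77 + (5 + 4*(-10)) = 77 + (5 - 40) = 77 - 35 = 42)
(t + o)² = (42 + 204)² = 246² = 60516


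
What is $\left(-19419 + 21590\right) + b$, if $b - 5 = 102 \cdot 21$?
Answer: $4318$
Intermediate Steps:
$b = 2147$ ($b = 5 + 102 \cdot 21 = 5 + 2142 = 2147$)
$\left(-19419 + 21590\right) + b = \left(-19419 + 21590\right) + 2147 = 2171 + 2147 = 4318$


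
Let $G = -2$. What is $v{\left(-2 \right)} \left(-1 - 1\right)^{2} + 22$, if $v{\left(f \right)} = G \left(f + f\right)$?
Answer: $54$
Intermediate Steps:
$v{\left(f \right)} = - 4 f$ ($v{\left(f \right)} = - 2 \left(f + f\right) = - 2 \cdot 2 f = - 4 f$)
$v{\left(-2 \right)} \left(-1 - 1\right)^{2} + 22 = \left(-4\right) \left(-2\right) \left(-1 - 1\right)^{2} + 22 = 8 \left(-2\right)^{2} + 22 = 8 \cdot 4 + 22 = 32 + 22 = 54$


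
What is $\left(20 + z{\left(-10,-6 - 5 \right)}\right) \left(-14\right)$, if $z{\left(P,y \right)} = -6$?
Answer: $-196$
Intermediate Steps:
$\left(20 + z{\left(-10,-6 - 5 \right)}\right) \left(-14\right) = \left(20 - 6\right) \left(-14\right) = 14 \left(-14\right) = -196$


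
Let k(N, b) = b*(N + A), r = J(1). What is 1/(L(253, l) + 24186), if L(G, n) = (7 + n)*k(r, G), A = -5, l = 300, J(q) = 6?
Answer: 1/101857 ≈ 9.8177e-6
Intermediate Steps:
r = 6
k(N, b) = b*(-5 + N) (k(N, b) = b*(N - 5) = b*(-5 + N))
L(G, n) = G*(7 + n) (L(G, n) = (7 + n)*(G*(-5 + 6)) = (7 + n)*(G*1) = (7 + n)*G = G*(7 + n))
1/(L(253, l) + 24186) = 1/(253*(7 + 300) + 24186) = 1/(253*307 + 24186) = 1/(77671 + 24186) = 1/101857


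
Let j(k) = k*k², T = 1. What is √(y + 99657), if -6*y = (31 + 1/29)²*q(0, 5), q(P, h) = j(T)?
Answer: 3*√9297393/29 ≈ 315.43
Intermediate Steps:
j(k) = k³
q(P, h) = 1 (q(P, h) = 1³ = 1)
y = -135000/841 (y = -(31 + 1/29)²/6 = -(900/29)²/6 = -135000/841 ≈ -160.52)
√(y + 99657) = √(-135000/841 + 99657) = √(83676537/841) = 3*√9297393/29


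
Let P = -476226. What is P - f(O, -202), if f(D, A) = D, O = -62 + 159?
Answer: -476323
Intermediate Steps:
O = 97
P - f(O, -202) = -476226 - 1*97 = -476226 - 97 = -476323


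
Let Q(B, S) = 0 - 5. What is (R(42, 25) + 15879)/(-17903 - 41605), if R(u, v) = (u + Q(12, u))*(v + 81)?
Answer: -19801/59508 ≈ -0.33275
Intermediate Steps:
Q(B, S) = -5
R(u, v) = (-5 + u)*(81 + v) (R(u, v) = (u - 5)*(v + 81) = (-5 + u)*(81 + v))
(R(42, 25) + 15879)/(-17903 - 41605) = ((-405 - 5*25 + 81*42 + 42*25) + 15879)/(-17903 - 41605) = ((-405 - 125 + 3402 + 1050) + 15879)/(-59508) = (3922 + 15879)*(-1/59508) = 19801*(-1/59508) = -19801/59508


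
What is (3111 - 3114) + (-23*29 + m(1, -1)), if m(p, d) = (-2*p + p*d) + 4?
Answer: -669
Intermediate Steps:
m(p, d) = 4 - 2*p + d*p (m(p, d) = (-2*p + d*p) + 4 = 4 - 2*p + d*p)
(3111 - 3114) + (-23*29 + m(1, -1)) = (3111 - 3114) + (-23*29 + (4 - 2*1 - 1*1)) = -3 + (-667 + (4 - 2 - 1)) = -3 + (-667 + 1) = -3 - 666 = -669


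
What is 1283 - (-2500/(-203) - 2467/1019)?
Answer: 263350832/206857 ≈ 1273.1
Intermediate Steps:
1283 - (-2500/(-203) - 2467/1019) = 1283 - (-2500*(-1/203) - 2467*1/1019) = 1283 - (2500/203 - 2467/1019) = 1283 - 1*2046699/206857 = 1283 - 2046699/206857 = 263350832/206857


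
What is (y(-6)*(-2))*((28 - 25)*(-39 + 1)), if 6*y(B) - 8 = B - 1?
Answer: 38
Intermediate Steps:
y(B) = 7/6 + B/6 (y(B) = 4/3 + (B - 1)/6 = 4/3 + (-1 + B)/6 = 4/3 + (-⅙ + B/6) = 7/6 + B/6)
(y(-6)*(-2))*((28 - 25)*(-39 + 1)) = ((7/6 + (⅙)*(-6))*(-2))*((28 - 25)*(-39 + 1)) = ((7/6 - 1)*(-2))*(3*(-38)) = ((⅙)*(-2))*(-114) = -⅓*(-114) = 38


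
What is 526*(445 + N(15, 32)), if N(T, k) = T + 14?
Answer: 249324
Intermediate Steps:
N(T, k) = 14 + T
526*(445 + N(15, 32)) = 526*(445 + (14 + 15)) = 526*(445 + 29) = 526*474 = 249324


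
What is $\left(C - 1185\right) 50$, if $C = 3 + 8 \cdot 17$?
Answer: $-52300$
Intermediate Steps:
$C = 139$ ($C = 3 + 136 = 139$)
$\left(C - 1185\right) 50 = \left(139 - 1185\right) 50 = \left(-1046\right) 50 = -52300$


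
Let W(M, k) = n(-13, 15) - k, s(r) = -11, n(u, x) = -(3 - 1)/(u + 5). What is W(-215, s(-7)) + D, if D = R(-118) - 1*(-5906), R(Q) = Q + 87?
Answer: 23545/4 ≈ 5886.3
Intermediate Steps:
R(Q) = 87 + Q
n(u, x) = -2/(5 + u)
D = 5875 (D = (87 - 118) - 1*(-5906) = -31 + 5906 = 5875)
W(M, k) = 1/4 - k (W(M, k) = -2/(5 - 13) - k = -2/(-8) - k = -2*(-1/8) - k = 1/4 - k)
W(-215, s(-7)) + D = (1/4 - 1*(-11)) + 5875 = (1/4 + 11) + 5875 = 45/4 + 5875 = 23545/4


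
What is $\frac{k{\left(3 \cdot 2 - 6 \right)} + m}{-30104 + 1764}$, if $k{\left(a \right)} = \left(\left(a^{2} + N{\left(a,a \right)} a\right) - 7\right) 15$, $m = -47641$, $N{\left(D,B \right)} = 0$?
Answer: $\frac{23873}{14170} \approx 1.6848$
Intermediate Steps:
$k{\left(a \right)} = -105 + 15 a^{2}$ ($k{\left(a \right)} = \left(\left(a^{2} + 0 a\right) - 7\right) 15 = \left(\left(a^{2} + 0\right) - 7\right) 15 = \left(a^{2} - 7\right) 15 = \left(-7 + a^{2}\right) 15 = -105 + 15 a^{2}$)
$\frac{k{\left(3 \cdot 2 - 6 \right)} + m}{-30104 + 1764} = \frac{\left(-105 + 15 \left(3 \cdot 2 - 6\right)^{2}\right) - 47641}{-30104 + 1764} = \frac{\left(-105 + 15 \left(6 - 6\right)^{2}\right) - 47641}{-28340} = \left(\left(-105 + 15 \cdot 0^{2}\right) - 47641\right) \left(- \frac{1}{28340}\right) = \left(\left(-105 + 15 \cdot 0\right) - 47641\right) \left(- \frac{1}{28340}\right) = \left(\left(-105 + 0\right) - 47641\right) \left(- \frac{1}{28340}\right) = \left(-105 - 47641\right) \left(- \frac{1}{28340}\right) = \left(-47746\right) \left(- \frac{1}{28340}\right) = \frac{23873}{14170}$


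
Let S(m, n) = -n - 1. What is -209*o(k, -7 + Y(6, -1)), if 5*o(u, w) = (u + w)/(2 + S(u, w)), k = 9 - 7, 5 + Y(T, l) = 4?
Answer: 418/15 ≈ 27.867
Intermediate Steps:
S(m, n) = -1 - n
Y(T, l) = -1 (Y(T, l) = -5 + 4 = -1)
k = 2
o(u, w) = (u + w)/(5*(1 - w)) (o(u, w) = ((u + w)/(2 + (-1 - w)))/5 = ((u + w)/(1 - w))/5 = (u + w)/(5*(1 - w)))
-209*o(k, -7 + Y(6, -1)) = -209*(-1*2 - (-7 - 1))/(5*(-1 + (-7 - 1))) = -209*(-2 - 1*(-8))/(5*(-1 - 8)) = -209*(-2 + 8)/(5*(-9)) = -209*(-1)*6/(5*9) = -209*(-2/15) = 418/15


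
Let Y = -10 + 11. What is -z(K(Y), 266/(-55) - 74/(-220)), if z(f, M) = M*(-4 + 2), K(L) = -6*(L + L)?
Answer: -9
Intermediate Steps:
Y = 1
K(L) = -12*L
z(f, M) = -2*M (z(f, M) = M*(-2) = -2*M)
-z(K(Y), 266/(-55) - 74/(-220)) = -(-2)*(266/(-55) - 74/(-220)) = -(-2)*(266*(-1/55) - 74*(-1/220)) = -(-2)*(-266/55 + 37/110) = -(-2)*(-9)/2 = -1*9 = -9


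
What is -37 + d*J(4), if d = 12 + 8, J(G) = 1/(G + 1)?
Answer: -33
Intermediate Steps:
J(G) = 1/(1 + G)
d = 20
-37 + d*J(4) = -37 + 20/(1 + 4) = -37 + 20/5 = -37 + 20*(⅕) = -37 + 4 = -33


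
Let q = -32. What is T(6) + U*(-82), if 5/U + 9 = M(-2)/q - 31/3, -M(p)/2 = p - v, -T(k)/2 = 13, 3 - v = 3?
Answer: -2302/467 ≈ -4.9293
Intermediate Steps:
v = 0 (v = 3 - 1*3 = 3 - 3 = 0)
T(k) = -26 (T(k) = -2*13 = -26)
M(p) = -2*p (M(p) = -2*(p - 1*0) = -2*(p + 0) = -2*p)
U = -120/467 (U = 5/(-9 + (-2*(-2)/(-32) - 31/3)) = 5/(-9 + (4*(-1/32) - 31*⅓)) = 5/(-9 + (-⅛ - 31/3)) = 5/(-9 - 251/24) = 5/(-467/24) = 5*(-24/467) = -120/467 ≈ -0.25696)
T(6) + U*(-82) = -26 - 120/467*(-82) = -26 + 9840/467 = -2302/467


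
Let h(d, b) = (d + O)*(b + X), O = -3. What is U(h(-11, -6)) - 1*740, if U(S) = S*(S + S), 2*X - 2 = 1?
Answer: 7198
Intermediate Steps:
X = 3/2 (X = 1 + (½)*1 = 1 + ½ = 3/2 ≈ 1.5000)
h(d, b) = (-3 + d)*(3/2 + b) (h(d, b) = (d - 3)*(b + 3/2) = (-3 + d)*(3/2 + b))
U(S) = 2*S² (U(S) = S*(2*S) = 2*S²)
U(h(-11, -6)) - 1*740 = 2*(-9/2 - 3*(-6) + (3/2)*(-11) - 6*(-11))² - 1*740 = 2*(-9/2 + 18 - 33/2 + 66)² - 740 = 2*63² - 740 = 2*3969 - 740 = 7938 - 740 = 7198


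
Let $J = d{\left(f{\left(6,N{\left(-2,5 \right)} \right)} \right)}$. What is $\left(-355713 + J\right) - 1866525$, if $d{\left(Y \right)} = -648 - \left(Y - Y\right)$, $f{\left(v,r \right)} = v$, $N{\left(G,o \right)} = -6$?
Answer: $-2222886$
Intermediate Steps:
$d{\left(Y \right)} = -648$ ($d{\left(Y \right)} = -648 - 0 = -648 + 0 = -648$)
$J = -648$
$\left(-355713 + J\right) - 1866525 = \left(-355713 - 648\right) - 1866525 = -356361 - 1866525 = -2222886$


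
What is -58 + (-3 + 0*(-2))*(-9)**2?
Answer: -301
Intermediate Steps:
-58 + (-3 + 0*(-2))*(-9)**2 = -58 + (-3 + 0)*81 = -58 - 3*81 = -58 - 243 = -301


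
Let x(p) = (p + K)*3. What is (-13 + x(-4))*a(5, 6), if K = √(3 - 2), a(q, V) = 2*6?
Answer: -264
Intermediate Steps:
a(q, V) = 12
K = 1 (K = √1 = 1)
x(p) = 3 + 3*p (x(p) = (p + 1)*3 = (1 + p)*3 = 3 + 3*p)
(-13 + x(-4))*a(5, 6) = (-13 + (3 + 3*(-4)))*12 = (-13 + (3 - 12))*12 = (-13 - 9)*12 = -22*12 = -264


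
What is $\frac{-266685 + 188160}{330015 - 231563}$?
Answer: $- \frac{78525}{98452} \approx -0.7976$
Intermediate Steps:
$\frac{-266685 + 188160}{330015 - 231563} = - \frac{78525}{330015 - 231563} = - \frac{78525}{98452}$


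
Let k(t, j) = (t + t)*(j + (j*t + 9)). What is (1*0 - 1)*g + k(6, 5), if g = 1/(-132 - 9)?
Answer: 74449/141 ≈ 528.01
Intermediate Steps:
k(t, j) = 2*t*(9 + j + j*t) (k(t, j) = (2*t)*(j + (9 + j*t)) = (2*t)*(9 + j + j*t) = 2*t*(9 + j + j*t))
g = -1/141 (g = 1/(-141) = -1/141 ≈ -0.0070922)
(1*0 - 1)*g + k(6, 5) = (1*0 - 1)*(-1/141) + 2*6*(9 + 5 + 5*6) = (0 - 1)*(-1/141) + 2*6*(9 + 5 + 30) = -1*(-1/141) + 2*6*44 = 1/141 + 528 = 74449/141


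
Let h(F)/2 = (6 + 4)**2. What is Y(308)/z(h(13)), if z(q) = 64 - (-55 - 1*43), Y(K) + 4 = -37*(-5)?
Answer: 181/162 ≈ 1.1173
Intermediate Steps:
h(F) = 200 (h(F) = 2*(6 + 4)**2 = 2*10**2 = 2*100 = 200)
Y(K) = 181 (Y(K) = -4 - 37*(-5) = -4 + 185 = 181)
z(q) = 162 (z(q) = 64 - (-55 - 43) = 64 - 1*(-98) = 64 + 98 = 162)
Y(308)/z(h(13)) = 181/162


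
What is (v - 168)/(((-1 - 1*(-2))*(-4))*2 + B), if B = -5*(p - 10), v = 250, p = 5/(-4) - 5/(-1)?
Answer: 328/93 ≈ 3.5269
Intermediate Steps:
p = 15/4 (p = 5*(-¼) - 5*(-1) = -5/4 + 5 = 15/4 ≈ 3.7500)
B = 125/4 (B = -5*(15/4 - 10) = -5*(-25/4) = 125/4 ≈ 31.250)
(v - 168)/(((-1 - 1*(-2))*(-4))*2 + B) = (250 - 168)/(((-1 - 1*(-2))*(-4))*2 + 125/4) = 82/(((-1 + 2)*(-4))*2 + 125/4) = 82/((1*(-4))*2 + 125/4) = 82/(-4*2 + 125/4) = 82/(-8 + 125/4) = 82/(93/4) = 82*(4/93) = 328/93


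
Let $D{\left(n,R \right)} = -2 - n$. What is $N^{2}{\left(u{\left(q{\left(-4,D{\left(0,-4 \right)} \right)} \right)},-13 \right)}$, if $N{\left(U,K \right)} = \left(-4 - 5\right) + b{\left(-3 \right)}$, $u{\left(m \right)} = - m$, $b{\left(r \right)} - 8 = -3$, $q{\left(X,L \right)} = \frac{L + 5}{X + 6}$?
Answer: $16$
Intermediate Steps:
$q{\left(X,L \right)} = \frac{5 + L}{6 + X}$
$b{\left(r \right)} = 5$ ($b{\left(r \right)} = 8 - 3 = 5$)
$N{\left(U,K \right)} = -4$ ($N{\left(U,K \right)} = \left(-4 - 5\right) + 5 = -9 + 5 = -4$)
$N^{2}{\left(u{\left(q{\left(-4,D{\left(0,-4 \right)} \right)} \right)},-13 \right)} = \left(-4\right)^{2} = 16$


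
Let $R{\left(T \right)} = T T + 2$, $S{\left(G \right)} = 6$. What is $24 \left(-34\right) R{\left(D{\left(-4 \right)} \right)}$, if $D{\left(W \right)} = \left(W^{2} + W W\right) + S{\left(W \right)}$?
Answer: $-1179936$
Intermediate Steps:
$D{\left(W \right)} = 6 + 2 W^{2}$ ($D{\left(W \right)} = \left(W^{2} + W W\right) + 6 = \left(W^{2} + W^{2}\right) + 6 = 2 W^{2} + 6 = 6 + 2 W^{2}$)
$R{\left(T \right)} = 2 + T^{2}$ ($R{\left(T \right)} = T^{2} + 2 = 2 + T^{2}$)
$24 \left(-34\right) R{\left(D{\left(-4 \right)} \right)} = 24 \left(-34\right) \left(2 + \left(6 + 2 \left(-4\right)^{2}\right)^{2}\right) = - 816 \left(2 + \left(6 + 2 \cdot 16\right)^{2}\right) = - 816 \left(2 + \left(6 + 32\right)^{2}\right) = - 816 \left(2 + 38^{2}\right) = - 816 \left(2 + 1444\right) = \left(-816\right) 1446 = -1179936$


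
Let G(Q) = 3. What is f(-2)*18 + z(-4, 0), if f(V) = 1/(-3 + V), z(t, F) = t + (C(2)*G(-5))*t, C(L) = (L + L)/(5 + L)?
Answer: -506/35 ≈ -14.457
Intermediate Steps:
C(L) = 2*L/(5 + L) (C(L) = (2*L)/(5 + L) = 2*L/(5 + L))
z(t, F) = 19*t/7 (z(t, F) = t + ((2*2/(5 + 2))*3)*t = t + ((2*2/7)*3)*t = t + ((2*2*(1/7))*3)*t = t + ((4/7)*3)*t = t + 12*t/7 = 19*t/7)
f(-2)*18 + z(-4, 0) = 18/(-3 - 2) + (19/7)*(-4) = 18/(-5) - 76/7 = -1/5*18 - 76/7 = -18/5 - 76/7 = -506/35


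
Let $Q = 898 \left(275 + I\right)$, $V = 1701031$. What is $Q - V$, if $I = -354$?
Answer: $-1771973$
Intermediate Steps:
$Q = -70942$ ($Q = 898 \left(275 - 354\right) = 898 \left(-79\right) = -70942$)
$Q - V = -70942 - 1701031 = -1771973$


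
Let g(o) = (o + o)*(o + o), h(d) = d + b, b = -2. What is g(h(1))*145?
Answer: 580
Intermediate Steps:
h(d) = -2 + d (h(d) = d - 2 = -2 + d)
g(o) = 4*o**2 (g(o) = (2*o)*(2*o) = 4*o**2)
g(h(1))*145 = (4*(-2 + 1)**2)*145 = (4*(-1)**2)*145 = (4*1)*145 = 4*145 = 580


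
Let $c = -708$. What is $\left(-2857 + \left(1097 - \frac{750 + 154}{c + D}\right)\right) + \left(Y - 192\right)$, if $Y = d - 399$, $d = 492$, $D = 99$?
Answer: $- \frac{1131227}{609} \approx -1857.5$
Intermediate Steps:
$Y = 93$ ($Y = 492 - 399 = 93$)
$\left(-2857 + \left(1097 - \frac{750 + 154}{c + D}\right)\right) + \left(Y - 192\right) = \left(-2857 + \left(1097 - \frac{750 + 154}{-708 + 99}\right)\right) + \left(93 - 192\right) = \left(-2857 + \left(1097 - \frac{904}{-609}\right)\right) - 99 = \left(-2857 + \left(1097 - 904 \left(- \frac{1}{609}\right)\right)\right) - 99 = \left(-2857 + \left(1097 - - \frac{904}{609}\right)\right) - 99 = \left(-2857 + \left(1097 + \frac{904}{609}\right)\right) - 99 = \left(-2857 + \frac{668977}{609}\right) - 99 = - \frac{1070936}{609} - 99 = - \frac{1131227}{609}$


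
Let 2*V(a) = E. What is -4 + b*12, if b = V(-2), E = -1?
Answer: -10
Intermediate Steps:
V(a) = -1/2 (V(a) = (1/2)*(-1) = -1/2)
b = -1/2 ≈ -0.50000
-4 + b*12 = -4 - 1/2*12 = -4 - 6 = -10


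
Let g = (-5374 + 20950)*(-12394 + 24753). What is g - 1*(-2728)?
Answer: 192506512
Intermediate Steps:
g = 192503784 (g = 15576*12359 = 192503784)
g - 1*(-2728) = 192503784 - 1*(-2728) = 192503784 + 2728 = 192506512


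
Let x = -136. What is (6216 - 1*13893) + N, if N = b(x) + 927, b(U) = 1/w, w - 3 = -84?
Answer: -546751/81 ≈ -6750.0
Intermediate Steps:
w = -81 (w = 3 - 84 = -81)
b(U) = -1/81 (b(U) = 1/(-81) = -1/81)
N = 75086/81 (N = -1/81 + 927 = 75086/81 ≈ 926.99)
(6216 - 1*13893) + N = (6216 - 1*13893) + 75086/81 = (6216 - 13893) + 75086/81 = -7677 + 75086/81 = -546751/81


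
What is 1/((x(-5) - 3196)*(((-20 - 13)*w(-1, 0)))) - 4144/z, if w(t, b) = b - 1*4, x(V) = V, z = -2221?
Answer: 1750970387/938443572 ≈ 1.8658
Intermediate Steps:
w(t, b) = -4 + b (w(t, b) = b - 4 = -4 + b)
1/((x(-5) - 3196)*(((-20 - 13)*w(-1, 0)))) - 4144/z = 1/((-5 - 3196)*(((-20 - 13)*(-4 + 0)))) - 4144/(-2221) = 1/((-3201)*((-33*(-4)))) - 4144*(-1/2221) = -1/3201/132 + 4144/2221 = -1/3201*1/132 + 4144/2221 = -1/422532 + 4144/2221 = 1750970387/938443572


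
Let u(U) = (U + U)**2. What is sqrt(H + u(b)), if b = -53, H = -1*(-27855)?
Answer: sqrt(39091) ≈ 197.71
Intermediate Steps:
H = 27855
u(U) = 4*U**2 (u(U) = (2*U)**2 = 4*U**2)
sqrt(H + u(b)) = sqrt(27855 + 4*(-53)**2) = sqrt(27855 + 4*2809) = sqrt(27855 + 11236) = sqrt(39091)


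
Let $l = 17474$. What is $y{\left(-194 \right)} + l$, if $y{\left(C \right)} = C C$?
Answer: $55110$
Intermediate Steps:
$y{\left(C \right)} = C^{2}$
$y{\left(-194 \right)} + l = \left(-194\right)^{2} + 17474 = 37636 + 17474 = 55110$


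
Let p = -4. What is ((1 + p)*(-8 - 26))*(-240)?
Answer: -24480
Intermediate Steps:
((1 + p)*(-8 - 26))*(-240) = ((1 - 4)*(-8 - 26))*(-240) = -3*(-34)*(-240) = 102*(-240) = -24480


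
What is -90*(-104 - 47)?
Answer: 13590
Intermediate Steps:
-90*(-104 - 47) = -90*(-151) = 13590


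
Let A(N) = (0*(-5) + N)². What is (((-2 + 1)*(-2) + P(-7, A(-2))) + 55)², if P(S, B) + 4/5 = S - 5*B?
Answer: 21316/25 ≈ 852.64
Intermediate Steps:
A(N) = N² (A(N) = (0 + N)² = N²)
P(S, B) = -⅘ + S - 5*B (P(S, B) = -⅘ + (S - 5*B) = -⅘ + S - 5*B)
(((-2 + 1)*(-2) + P(-7, A(-2))) + 55)² = (((-2 + 1)*(-2) + (-⅘ - 7 - 5*(-2)²)) + 55)² = ((-1*(-2) + (-⅘ - 7 - 5*4)) + 55)² = ((2 + (-⅘ - 7 - 20)) + 55)² = ((2 - 139/5) + 55)² = (-129/5 + 55)² = (146/5)² = 21316/25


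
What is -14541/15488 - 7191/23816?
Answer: -57210333/46107776 ≈ -1.2408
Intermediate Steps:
-14541/15488 - 7191/23816 = -57210333/46107776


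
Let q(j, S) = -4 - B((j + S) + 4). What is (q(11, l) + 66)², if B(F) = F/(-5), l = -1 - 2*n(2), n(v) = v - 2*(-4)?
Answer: 92416/25 ≈ 3696.6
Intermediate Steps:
n(v) = 8 + v (n(v) = v + 8 = 8 + v)
l = -21 (l = -1 - 2*(8 + 2) = -1 - 2*10 = -1 - 20 = -21)
B(F) = -F/5 (B(F) = F*(-⅕) = -F/5)
q(j, S) = -16/5 + S/5 + j/5 (q(j, S) = -4 - (-1)*((j + S) + 4)/5 = -4 - (-1)*((S + j) + 4)/5 = -4 - (-1)*(4 + S + j)/5 = -4 - (-⅘ - S/5 - j/5) = -4 + (⅘ + S/5 + j/5) = -16/5 + S/5 + j/5)
(q(11, l) + 66)² = ((-16/5 + (⅕)*(-21) + (⅕)*11) + 66)² = ((-16/5 - 21/5 + 11/5) + 66)² = (-26/5 + 66)² = (304/5)² = 92416/25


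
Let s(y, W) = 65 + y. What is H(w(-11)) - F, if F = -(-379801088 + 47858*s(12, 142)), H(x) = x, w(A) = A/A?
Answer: -376116021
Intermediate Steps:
w(A) = 1
F = 376116022 (F = -47858/(1/(-7936 + (65 + 12))) = -47858/(1/(-7936 + 77)) = -47858/(1/(-7859)) = -47858/(-1/7859) = -47858*(-7859) = 376116022)
H(w(-11)) - F = 1 - 1*376116022 = 1 - 376116022 = -376116021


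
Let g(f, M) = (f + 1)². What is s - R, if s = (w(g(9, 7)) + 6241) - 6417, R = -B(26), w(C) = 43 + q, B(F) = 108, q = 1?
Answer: -24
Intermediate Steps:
g(f, M) = (1 + f)²
w(C) = 44 (w(C) = 43 + 1 = 44)
R = -108 (R = -1*108 = -108)
s = -132 (s = (44 + 6241) - 6417 = 6285 - 6417 = -132)
s - R = -132 - 1*(-108) = -132 + 108 = -24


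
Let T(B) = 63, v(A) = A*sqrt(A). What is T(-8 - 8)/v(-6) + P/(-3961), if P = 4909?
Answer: -4909/3961 + 7*I*sqrt(6)/4 ≈ -1.2393 + 4.2866*I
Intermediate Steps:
v(A) = A**(3/2)
T(-8 - 8)/v(-6) + P/(-3961) = 63/((-6)**(3/2)) + 4909/(-3961) = 63/((-6*I*sqrt(6))) + 4909*(-1/3961) = 63*(I*sqrt(6)/36) - 4909/3961 = 7*I*sqrt(6)/4 - 4909/3961 = -4909/3961 + 7*I*sqrt(6)/4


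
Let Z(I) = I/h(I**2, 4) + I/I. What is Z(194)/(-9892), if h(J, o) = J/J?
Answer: -195/9892 ≈ -0.019713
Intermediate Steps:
h(J, o) = 1
Z(I) = 1 + I (Z(I) = I/1 + I/I = I*1 + 1 = I + 1 = 1 + I)
Z(194)/(-9892) = (1 + 194)/(-9892) = 195*(-1/9892) = -195/9892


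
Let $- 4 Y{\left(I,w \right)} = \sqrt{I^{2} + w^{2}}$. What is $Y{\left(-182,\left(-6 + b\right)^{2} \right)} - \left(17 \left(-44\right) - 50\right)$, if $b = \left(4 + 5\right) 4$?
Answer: $798 - \frac{\sqrt{210781}}{2} \approx 568.45$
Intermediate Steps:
$b = 36$ ($b = 9 \cdot 4 = 36$)
$Y{\left(I,w \right)} = - \frac{\sqrt{I^{2} + w^{2}}}{4}$
$Y{\left(-182,\left(-6 + b\right)^{2} \right)} - \left(17 \left(-44\right) - 50\right) = - \frac{\sqrt{\left(-182\right)^{2} + \left(\left(-6 + 36\right)^{2}\right)^{2}}}{4} - \left(17 \left(-44\right) - 50\right) = - \frac{\sqrt{33124 + \left(30^{2}\right)^{2}}}{4} - \left(-748 - 50\right) = - \frac{\sqrt{33124 + 900^{2}}}{4} - -798 = - \frac{\sqrt{33124 + 810000}}{4} + 798 = - \frac{\sqrt{843124}}{4} + 798 = - \frac{2 \sqrt{210781}}{4} + 798 = - \frac{\sqrt{210781}}{2} + 798 = 798 - \frac{\sqrt{210781}}{2}$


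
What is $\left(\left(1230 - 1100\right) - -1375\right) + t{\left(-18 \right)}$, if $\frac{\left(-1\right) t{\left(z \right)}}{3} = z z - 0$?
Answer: $533$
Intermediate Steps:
$t{\left(z \right)} = - 3 z^{2}$ ($t{\left(z \right)} = - 3 \left(z z - 0\right) = - 3 \left(z^{2} + 0\right) = - 3 z^{2}$)
$\left(\left(1230 - 1100\right) - -1375\right) + t{\left(-18 \right)} = \left(\left(1230 - 1100\right) - -1375\right) - 3 \left(-18\right)^{2} = \left(130 + 1375\right) - 972 = 1505 - 972 = 533$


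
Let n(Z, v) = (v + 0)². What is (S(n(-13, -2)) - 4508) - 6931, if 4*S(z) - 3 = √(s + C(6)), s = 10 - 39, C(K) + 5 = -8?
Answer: -45753/4 + I*√42/4 ≈ -11438.0 + 1.6202*I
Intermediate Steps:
C(K) = -13 (C(K) = -5 - 8 = -13)
s = -29
n(Z, v) = v²
S(z) = ¾ + I*√42/4 (S(z) = ¾ + √(-29 - 13)/4 = ¾ + √(-42)/4 = ¾ + (I*√42)/4 = ¾ + I*√42/4)
(S(n(-13, -2)) - 4508) - 6931 = ((¾ + I*√42/4) - 4508) - 6931 = (-18029/4 + I*√42/4) - 6931 = -45753/4 + I*√42/4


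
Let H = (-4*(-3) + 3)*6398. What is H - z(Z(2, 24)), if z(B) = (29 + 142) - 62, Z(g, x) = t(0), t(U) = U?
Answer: 95861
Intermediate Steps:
Z(g, x) = 0
z(B) = 109 (z(B) = 171 - 62 = 109)
H = 95970 (H = (12 + 3)*6398 = 15*6398 = 95970)
H - z(Z(2, 24)) = 95970 - 1*109 = 95970 - 109 = 95861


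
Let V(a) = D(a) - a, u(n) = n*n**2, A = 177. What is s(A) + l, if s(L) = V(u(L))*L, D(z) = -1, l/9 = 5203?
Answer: -981459591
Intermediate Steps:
l = 46827 (l = 9*5203 = 46827)
u(n) = n**3
V(a) = -1 - a
s(L) = L*(-1 - L**3) (s(L) = (-1 - L**3)*L = L*(-1 - L**3))
s(A) + l = (-1*177 - 1*177**4) + 46827 = (-177 - 1*981506241) + 46827 = (-177 - 981506241) + 46827 = -981506418 + 46827 = -981459591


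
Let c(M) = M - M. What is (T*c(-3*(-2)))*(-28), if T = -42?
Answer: 0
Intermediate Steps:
c(M) = 0
(T*c(-3*(-2)))*(-28) = -42*0*(-28) = 0*(-28) = 0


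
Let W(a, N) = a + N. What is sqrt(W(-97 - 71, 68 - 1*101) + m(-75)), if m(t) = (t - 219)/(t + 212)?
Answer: I*sqrt(3812847)/137 ≈ 14.253*I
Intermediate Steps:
m(t) = (-219 + t)/(212 + t)
W(a, N) = N + a
sqrt(W(-97 - 71, 68 - 1*101) + m(-75)) = sqrt(((68 - 1*101) + (-97 - 71)) + (-219 - 75)/(212 - 75)) = sqrt(((68 - 101) - 168) - 294/137) = sqrt((-33 - 168) + (1/137)*(-294)) = sqrt(-201 - 294/137) = sqrt(-27831/137) = I*sqrt(3812847)/137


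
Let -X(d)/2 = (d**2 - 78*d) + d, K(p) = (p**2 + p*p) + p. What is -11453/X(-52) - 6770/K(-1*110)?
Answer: 158185/276232 ≈ 0.57265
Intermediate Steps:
K(p) = p + 2*p**2 (K(p) = (p**2 + p**2) + p = 2*p**2 + p = p + 2*p**2)
X(d) = -2*d**2 + 154*d (X(d) = -2*((d**2 - 78*d) + d) = -2*(d**2 - 77*d) = -2*d**2 + 154*d)
-11453/X(-52) - 6770/K(-1*110) = -11453*(-1/(104*(77 - 1*(-52)))) - 6770*(-1/(110*(1 + 2*(-1*110)))) = -11453*(-1/(104*(77 + 52))) - 6770*(-1/(110*(1 + 2*(-110)))) = -11453/(2*(-52)*129) - 6770*(-1/(110*(1 - 220))) = -11453/(-13416) - 6770/((-110*(-219))) = -11453*(-1/13416) - 6770/24090 = 881/1032 - 6770*1/24090 = 881/1032 - 677/2409 = 158185/276232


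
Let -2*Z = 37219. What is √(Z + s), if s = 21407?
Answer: √11190/2 ≈ 52.891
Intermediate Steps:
Z = -37219/2 (Z = -½*37219 = -37219/2 ≈ -18610.)
√(Z + s) = √(-37219/2 + 21407) = √(5595/2) = √11190/2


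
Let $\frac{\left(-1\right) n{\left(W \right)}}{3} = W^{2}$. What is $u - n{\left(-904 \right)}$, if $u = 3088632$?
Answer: $5540280$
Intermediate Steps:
$n{\left(W \right)} = - 3 W^{2}$
$u - n{\left(-904 \right)} = 3088632 - - 3 \left(-904\right)^{2} = 3088632 - \left(-3\right) 817216 = 3088632 - -2451648 = 3088632 + 2451648 = 5540280$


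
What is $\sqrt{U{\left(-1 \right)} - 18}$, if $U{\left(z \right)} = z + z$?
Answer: $2 i \sqrt{5} \approx 4.4721 i$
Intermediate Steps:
$U{\left(z \right)} = 2 z$
$\sqrt{U{\left(-1 \right)} - 18} = \sqrt{2 \left(-1\right) - 18} = \sqrt{-2 - 18} = \sqrt{-20} = 2 i \sqrt{5}$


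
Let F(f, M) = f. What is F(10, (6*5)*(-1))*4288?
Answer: 42880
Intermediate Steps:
F(10, (6*5)*(-1))*4288 = 10*4288 = 42880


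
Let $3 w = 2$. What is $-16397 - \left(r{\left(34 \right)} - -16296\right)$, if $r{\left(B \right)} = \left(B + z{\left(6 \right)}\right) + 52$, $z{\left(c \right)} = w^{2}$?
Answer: $- \frac{295015}{9} \approx -32779.0$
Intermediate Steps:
$w = \frac{2}{3}$ ($w = \frac{1}{3} \cdot 2 = \frac{2}{3} \approx 0.66667$)
$z{\left(c \right)} = \frac{4}{9}$ ($z{\left(c \right)} = \left(\frac{2}{3}\right)^{2} = \frac{4}{9}$)
$r{\left(B \right)} = \frac{472}{9} + B$ ($r{\left(B \right)} = \left(B + \frac{4}{9}\right) + 52 = \left(\frac{4}{9} + B\right) + 52 = \frac{472}{9} + B$)
$-16397 - \left(r{\left(34 \right)} - -16296\right) = -16397 - \left(\left(\frac{472}{9} + 34\right) - -16296\right) = -16397 - \left(\frac{778}{9} + 16296\right) = -16397 - \frac{147442}{9} = - \frac{295015}{9}$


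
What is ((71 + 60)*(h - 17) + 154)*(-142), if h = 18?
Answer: -40470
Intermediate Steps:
((71 + 60)*(h - 17) + 154)*(-142) = ((71 + 60)*(18 - 17) + 154)*(-142) = (131*1 + 154)*(-142) = (131 + 154)*(-142) = 285*(-142) = -40470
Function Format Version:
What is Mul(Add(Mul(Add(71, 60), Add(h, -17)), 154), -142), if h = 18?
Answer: -40470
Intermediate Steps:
Mul(Add(Mul(Add(71, 60), Add(h, -17)), 154), -142) = Mul(Add(Mul(Add(71, 60), Add(18, -17)), 154), -142) = Mul(Add(Mul(131, 1), 154), -142) = Mul(Add(131, 154), -142) = Mul(285, -142) = -40470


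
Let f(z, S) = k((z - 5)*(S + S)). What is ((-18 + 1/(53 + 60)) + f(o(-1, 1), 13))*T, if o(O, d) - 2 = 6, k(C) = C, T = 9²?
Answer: 549261/113 ≈ 4860.7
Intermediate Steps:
T = 81
o(O, d) = 8 (o(O, d) = 2 + 6 = 8)
f(z, S) = 2*S*(-5 + z) (f(z, S) = (z - 5)*(S + S) = (-5 + z)*(2*S) = 2*S*(-5 + z))
((-18 + 1/(53 + 60)) + f(o(-1, 1), 13))*T = ((-18 + 1/(53 + 60)) + 2*13*(-5 + 8))*81 = ((-18 + 1/113) + 2*13*3)*81 = ((-18 + 1/113) + 78)*81 = (-2033/113 + 78)*81 = (6781/113)*81 = 549261/113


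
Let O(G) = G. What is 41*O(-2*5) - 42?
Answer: -452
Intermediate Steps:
41*O(-2*5) - 42 = 41*(-2*5) - 42 = 41*(-10) - 42 = -410 - 42 = -452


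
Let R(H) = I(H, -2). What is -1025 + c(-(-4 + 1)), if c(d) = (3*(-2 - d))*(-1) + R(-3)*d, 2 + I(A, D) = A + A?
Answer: -1034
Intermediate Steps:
I(A, D) = -2 + 2*A (I(A, D) = -2 + (A + A) = -2 + 2*A)
R(H) = -2 + 2*H
c(d) = 6 - 5*d (c(d) = (3*(-2 - d))*(-1) + (-2 + 2*(-3))*d = (-6 - 3*d)*(-1) + (-2 - 6)*d = (6 + 3*d) - 8*d = 6 - 5*d)
-1025 + c(-(-4 + 1)) = -1025 + (6 - (-5)*(-4 + 1)) = -1025 + (6 - (-5)*(-3)) = -1025 + (6 - 5*3) = -1025 + (6 - 15) = -1025 - 9 = -1034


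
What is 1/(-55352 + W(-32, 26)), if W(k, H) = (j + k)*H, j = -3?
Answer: -1/56262 ≈ -1.7774e-5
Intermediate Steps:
W(k, H) = H*(-3 + k) (W(k, H) = (-3 + k)*H = H*(-3 + k))
1/(-55352 + W(-32, 26)) = 1/(-55352 + 26*(-3 - 32)) = 1/(-55352 + 26*(-35)) = 1/(-55352 - 910) = 1/(-56262) = -1/56262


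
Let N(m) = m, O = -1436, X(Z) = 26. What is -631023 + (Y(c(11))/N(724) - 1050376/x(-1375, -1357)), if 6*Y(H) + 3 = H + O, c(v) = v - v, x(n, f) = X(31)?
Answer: -37916566235/56472 ≈ -6.7142e+5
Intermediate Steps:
x(n, f) = 26
c(v) = 0
Y(H) = -1439/6 + H/6 (Y(H) = -½ + (H - 1436)/6 = -½ + (-1436 + H)/6 = -½ + (-718/3 + H/6) = -1439/6 + H/6)
-631023 + (Y(c(11))/N(724) - 1050376/x(-1375, -1357)) = -631023 + ((-1439/6 + (⅙)*0)/724 - 1050376/26) = -631023 + ((-1439/6 + 0)*(1/724) - 1050376*1/26) = -631023 + (-1439/6*1/724 - 525188/13) = -631023 + (-1439/4344 - 525188/13) = -631023 - 2281435379/56472 = -37916566235/56472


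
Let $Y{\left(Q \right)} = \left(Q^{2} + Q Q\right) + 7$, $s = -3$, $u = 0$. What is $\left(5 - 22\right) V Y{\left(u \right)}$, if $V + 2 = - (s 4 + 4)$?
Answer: $-714$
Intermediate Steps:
$Y{\left(Q \right)} = 7 + 2 Q^{2}$ ($Y{\left(Q \right)} = \left(Q^{2} + Q^{2}\right) + 7 = 2 Q^{2} + 7 = 7 + 2 Q^{2}$)
$V = 6$ ($V = -2 - \left(\left(-3\right) 4 + 4\right) = -2 - \left(-12 + 4\right) = -2 - -8 = -2 + 8 = 6$)
$\left(5 - 22\right) V Y{\left(u \right)} = \left(5 - 22\right) 6 \left(7 + 2 \cdot 0^{2}\right) = \left(5 - 22\right) 6 \left(7 + 2 \cdot 0\right) = \left(-17\right) 6 \left(7 + 0\right) = \left(-102\right) 7 = -714$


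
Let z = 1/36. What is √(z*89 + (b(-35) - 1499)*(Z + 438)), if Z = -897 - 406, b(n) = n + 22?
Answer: √47083769/6 ≈ 1143.6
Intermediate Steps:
b(n) = 22 + n
Z = -1303
z = 1/36 ≈ 0.027778
√(z*89 + (b(-35) - 1499)*(Z + 438)) = √((1/36)*89 + ((22 - 35) - 1499)*(-1303 + 438)) = √(89/36 + (-13 - 1499)*(-865)) = √(89/36 - 1512*(-865)) = √(89/36 + 1307880) = √(47083769/36) = √47083769/6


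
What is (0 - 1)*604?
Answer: -604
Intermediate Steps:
(0 - 1)*604 = -1*604 = -604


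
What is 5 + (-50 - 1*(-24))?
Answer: -21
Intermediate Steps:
5 + (-50 - 1*(-24)) = 5 + (-50 + 24) = 5 - 26 = -21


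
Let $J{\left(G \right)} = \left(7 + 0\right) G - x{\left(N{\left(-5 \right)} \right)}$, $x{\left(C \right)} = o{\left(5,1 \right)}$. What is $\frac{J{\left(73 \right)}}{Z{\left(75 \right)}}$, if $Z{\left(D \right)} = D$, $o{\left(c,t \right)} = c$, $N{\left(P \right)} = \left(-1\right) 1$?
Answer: $\frac{506}{75} \approx 6.7467$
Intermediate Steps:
$N{\left(P \right)} = -1$
$x{\left(C \right)} = 5$
$J{\left(G \right)} = -5 + 7 G$ ($J{\left(G \right)} = \left(7 + 0\right) G - 5 = 7 G - 5 = -5 + 7 G$)
$\frac{J{\left(73 \right)}}{Z{\left(75 \right)}} = \frac{-5 + 7 \cdot 73}{75} = \left(-5 + 511\right) \frac{1}{75} = 506 \cdot \frac{1}{75} = \frac{506}{75}$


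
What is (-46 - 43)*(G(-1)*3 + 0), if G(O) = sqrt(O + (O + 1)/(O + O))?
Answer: -267*I ≈ -267.0*I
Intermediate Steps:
G(O) = sqrt(O + (1 + O)/(2*O)) (G(O) = sqrt(O + (1 + O)/((2*O))) = sqrt(O + (1 + O)*(1/(2*O))) = sqrt(O + (1 + O)/(2*O)))
(-46 - 43)*(G(-1)*3 + 0) = (-46 - 43)*((sqrt(2 + 2/(-1) + 4*(-1))/2)*3 + 0) = -89*((sqrt(2 + 2*(-1) - 4)/2)*3 + 0) = -89*((sqrt(2 - 2 - 4)/2)*3 + 0) = -89*((sqrt(-4)/2)*3 + 0) = -89*(((2*I)/2)*3 + 0) = -89*(I*3 + 0) = -89*(3*I + 0) = -267*I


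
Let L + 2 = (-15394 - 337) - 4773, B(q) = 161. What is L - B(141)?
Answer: -20667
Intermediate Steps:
L = -20506 (L = -2 + ((-15394 - 337) - 4773) = -2 + (-15731 - 4773) = -2 - 20504 = -20506)
L - B(141) = -20506 - 1*161 = -20506 - 161 = -20667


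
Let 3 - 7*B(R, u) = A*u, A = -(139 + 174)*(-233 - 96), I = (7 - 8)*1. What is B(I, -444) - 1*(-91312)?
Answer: 46360975/7 ≈ 6.6230e+6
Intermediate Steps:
I = -1 (I = -1*1 = -1)
A = 102977 (A = -313*(-329) = -1*(-102977) = 102977)
B(R, u) = 3/7 - 14711*u
B(I, -444) - 1*(-91312) = (3/7 - 14711*(-444)) - 1*(-91312) = (3/7 + 6531684) + 91312 = 45721791/7 + 91312 = 46360975/7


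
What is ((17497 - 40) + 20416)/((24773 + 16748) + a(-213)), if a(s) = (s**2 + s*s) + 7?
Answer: 37873/132266 ≈ 0.28634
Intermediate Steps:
a(s) = 7 + 2*s**2 (a(s) = (s**2 + s**2) + 7 = 2*s**2 + 7 = 7 + 2*s**2)
((17497 - 40) + 20416)/((24773 + 16748) + a(-213)) = ((17497 - 40) + 20416)/((24773 + 16748) + (7 + 2*(-213)**2)) = (17457 + 20416)/(41521 + (7 + 2*45369)) = 37873/(41521 + (7 + 90738)) = 37873/(41521 + 90745) = 37873/132266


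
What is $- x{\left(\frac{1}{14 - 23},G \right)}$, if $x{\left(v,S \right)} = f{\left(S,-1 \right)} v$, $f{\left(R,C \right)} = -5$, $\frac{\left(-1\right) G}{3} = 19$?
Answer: $- \frac{5}{9} \approx -0.55556$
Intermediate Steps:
$G = -57$ ($G = \left(-3\right) 19 = -57$)
$x{\left(v,S \right)} = - 5 v$
$- x{\left(\frac{1}{14 - 23},G \right)} = - \frac{-5}{14 - 23} = - \frac{-5}{-9} = - \frac{\left(-5\right) \left(-1\right)}{9} = \left(-1\right) \frac{5}{9} = - \frac{5}{9}$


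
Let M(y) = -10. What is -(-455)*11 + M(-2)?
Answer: 4995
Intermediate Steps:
-(-455)*11 + M(-2) = -(-455)*11 - 10 = -91*(-55) - 10 = 5005 - 10 = 4995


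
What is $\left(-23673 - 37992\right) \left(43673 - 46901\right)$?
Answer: $199054620$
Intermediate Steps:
$\left(-23673 - 37992\right) \left(43673 - 46901\right) = \left(-61665\right) \left(-3228\right) = 199054620$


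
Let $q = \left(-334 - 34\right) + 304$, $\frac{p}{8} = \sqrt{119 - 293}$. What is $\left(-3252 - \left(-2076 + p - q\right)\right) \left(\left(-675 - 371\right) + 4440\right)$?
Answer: $-4208560 - 27152 i \sqrt{174} \approx -4.2086 \cdot 10^{6} - 3.5816 \cdot 10^{5} i$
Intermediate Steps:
$p = 8 i \sqrt{174}$ ($p = 8 \sqrt{119 - 293} = 8 \sqrt{-174} = 8 i \sqrt{174} \approx 105.53 i$)
$q = -64$ ($q = -368 + 304 = -64$)
$\left(-3252 - \left(-2076 + p - q\right)\right) \left(\left(-675 - 371\right) + 4440\right) = \left(-3252 + \left(\left(-64 - 8 i \sqrt{174}\right) + 2076\right)\right) \left(\left(-675 - 371\right) + 4440\right) = \left(-3252 + \left(\left(-64 - 8 i \sqrt{174}\right) + 2076\right)\right) \left(-1046 + 4440\right) = \left(-3252 + \left(2012 - 8 i \sqrt{174}\right)\right) 3394 = \left(-1240 - 8 i \sqrt{174}\right) 3394 = -4208560 - 27152 i \sqrt{174}$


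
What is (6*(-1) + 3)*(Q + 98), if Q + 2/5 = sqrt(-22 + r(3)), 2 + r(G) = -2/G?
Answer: -1464/5 - I*sqrt(222) ≈ -292.8 - 14.9*I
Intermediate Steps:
r(G) = -2 - 2/G
Q = -2/5 + I*sqrt(222)/3 (Q = -2/5 + sqrt(-22 + (-2 - 2/3)) = -2/5 + sqrt(-22 - 8/3) = -2/5 + sqrt(-74/3) = -2/5 + I*sqrt(222)/3 ≈ -0.4 + 4.9666*I)
(6*(-1) + 3)*(Q + 98) = (6*(-1) + 3)*((-2/5 + I*sqrt(222)/3) + 98) = (-6 + 3)*(488/5 + I*sqrt(222)/3) = -3*(488/5 + I*sqrt(222)/3) = -1464/5 - I*sqrt(222)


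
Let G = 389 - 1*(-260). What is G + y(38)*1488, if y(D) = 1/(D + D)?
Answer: 12703/19 ≈ 668.58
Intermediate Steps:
G = 649 (G = 389 + 260 = 649)
y(D) = 1/(2*D)
G + y(38)*1488 = 649 + ((½)/38)*1488 = 649 + ((½)*(1/38))*1488 = 649 + (1/76)*1488 = 649 + 372/19 = 12703/19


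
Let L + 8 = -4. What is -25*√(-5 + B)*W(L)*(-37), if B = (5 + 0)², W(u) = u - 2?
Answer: -25900*√5 ≈ -57914.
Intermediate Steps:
L = -12 (L = -8 - 4 = -12)
W(u) = -2 + u
B = 25 (B = 5² = 25)
-25*√(-5 + B)*W(L)*(-37) = -25*√(-5 + 25)*(-2 - 12)*(-37) = -25*√20*(-14)*(-37) = -25*2*√5*(-14)*(-37) = -(-700)*√5*(-37) = (700*√5)*(-37) = -25900*√5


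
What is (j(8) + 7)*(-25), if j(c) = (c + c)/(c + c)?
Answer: -200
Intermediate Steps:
j(c) = 1 (j(c) = (2*c)/((2*c)) = (2*c)*(1/(2*c)) = 1)
(j(8) + 7)*(-25) = (1 + 7)*(-25) = 8*(-25) = -200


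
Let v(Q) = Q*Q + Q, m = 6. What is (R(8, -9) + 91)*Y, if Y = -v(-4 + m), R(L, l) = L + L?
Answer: -642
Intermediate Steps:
v(Q) = Q + Q² (v(Q) = Q² + Q = Q + Q²)
R(L, l) = 2*L
Y = -6 (Y = -(-4 + 6)*(1 + (-4 + 6)) = -2*(1 + 2) = -2*3 = -1*6 = -6)
(R(8, -9) + 91)*Y = (2*8 + 91)*(-6) = (16 + 91)*(-6) = 107*(-6) = -642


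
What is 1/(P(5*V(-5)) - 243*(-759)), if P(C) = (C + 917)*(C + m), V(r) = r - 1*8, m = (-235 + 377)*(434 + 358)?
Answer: 1/95948385 ≈ 1.0422e-8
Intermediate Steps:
m = 112464 (m = 142*792 = 112464)
V(r) = -8 + r (V(r) = r - 8 = -8 + r)
P(C) = (917 + C)*(112464 + C) (P(C) = (C + 917)*(C + 112464) = (917 + C)*(112464 + C))
1/(P(5*V(-5)) - 243*(-759)) = 1/((103129488 + (5*(-8 - 5))² + 113381*(5*(-8 - 5))) - 243*(-759)) = 1/((103129488 + (5*(-13))² + 113381*(5*(-13))) + 184437) = 1/((103129488 + (-65)² + 113381*(-65)) + 184437) = 1/((103129488 + 4225 - 7369765) + 184437) = 1/(95763948 + 184437) = 1/95948385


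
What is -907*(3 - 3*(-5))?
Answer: -16326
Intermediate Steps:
-907*(3 - 3*(-5)) = -907*(3 + 15) = -907*18 = -16326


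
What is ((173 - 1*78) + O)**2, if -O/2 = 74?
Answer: 2809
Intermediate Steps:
O = -148 (O = -2*74 = -148)
((173 - 1*78) + O)**2 = ((173 - 1*78) - 148)**2 = ((173 - 78) - 148)**2 = (95 - 148)**2 = (-53)**2 = 2809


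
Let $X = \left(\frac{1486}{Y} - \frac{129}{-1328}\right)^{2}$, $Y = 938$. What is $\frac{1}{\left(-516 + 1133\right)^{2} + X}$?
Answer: $\frac{387919700224}{147677859396886361} \approx 2.6268 \cdot 10^{-6}$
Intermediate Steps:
$X = \frac{1096638312025}{387919700224}$ ($X = \left(\frac{1486}{938} - \frac{129}{-1328}\right)^{2} = \left(1486 \cdot \frac{1}{938} - - \frac{129}{1328}\right)^{2} = \left(\frac{743}{469} + \frac{129}{1328}\right)^{2} = \left(\frac{1047205}{622832}\right)^{2} = \frac{1096638312025}{387919700224} \approx 2.827$)
$\frac{1}{\left(-516 + 1133\right)^{2} + X} = \frac{1}{\left(-516 + 1133\right)^{2} + \frac{1096638312025}{387919700224}} = \frac{1}{617^{2} + \frac{1096638312025}{387919700224}} = \frac{1}{380689 + \frac{1096638312025}{387919700224}} = \frac{1}{\frac{147677859396886361}{387919700224}} = \frac{387919700224}{147677859396886361}$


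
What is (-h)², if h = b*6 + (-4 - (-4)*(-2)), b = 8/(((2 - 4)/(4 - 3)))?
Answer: 1296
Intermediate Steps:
b = -4 (b = 8/((-2/1)) = 8/((-2*1)) = 8/(-2) = 8*(-½) = -4)
h = -36 (h = -4*6 + (-4 - (-4)*(-2)) = -24 + (-4 - 1*8) = -24 + (-4 - 8) = -24 - 12 = -36)
(-h)² = (-1*(-36))² = 36² = 1296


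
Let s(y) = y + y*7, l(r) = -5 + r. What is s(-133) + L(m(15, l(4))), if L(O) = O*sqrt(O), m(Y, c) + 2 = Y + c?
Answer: -1064 + 24*sqrt(3) ≈ -1022.4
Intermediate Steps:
m(Y, c) = -2 + Y + c (m(Y, c) = -2 + (Y + c) = -2 + Y + c)
s(y) = 8*y (s(y) = y + 7*y = 8*y)
L(O) = O**(3/2)
s(-133) + L(m(15, l(4))) = 8*(-133) + (-2 + 15 + (-5 + 4))**(3/2) = -1064 + (-2 + 15 - 1)**(3/2) = -1064 + 12**(3/2) = -1064 + 24*sqrt(3)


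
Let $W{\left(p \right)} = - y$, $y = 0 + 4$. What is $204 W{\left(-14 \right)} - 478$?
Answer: $-1294$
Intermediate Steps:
$y = 4$
$W{\left(p \right)} = -4$ ($W{\left(p \right)} = \left(-1\right) 4 = -4$)
$204 W{\left(-14 \right)} - 478 = 204 \left(-4\right) - 478 = -816 - 478 = -1294$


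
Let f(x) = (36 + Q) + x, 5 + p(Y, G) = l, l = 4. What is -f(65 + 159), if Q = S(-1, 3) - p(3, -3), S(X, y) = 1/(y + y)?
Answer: -1567/6 ≈ -261.17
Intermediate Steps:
p(Y, G) = -1 (p(Y, G) = -5 + 4 = -1)
S(X, y) = 1/(2*y)
Q = 7/6 (Q = (1/2)/3 - 1*(-1) = (1/2)*(1/3) + 1 = 1/6 + 1 = 7/6 ≈ 1.1667)
f(x) = 223/6 + x (f(x) = (36 + 7/6) + x = 223/6 + x)
-f(65 + 159) = -(223/6 + (65 + 159)) = -(223/6 + 224) = -1*1567/6 = -1567/6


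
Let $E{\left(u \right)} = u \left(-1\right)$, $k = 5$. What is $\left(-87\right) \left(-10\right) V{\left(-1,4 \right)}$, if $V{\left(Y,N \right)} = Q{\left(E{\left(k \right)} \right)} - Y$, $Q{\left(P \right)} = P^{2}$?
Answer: $22620$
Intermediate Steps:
$E{\left(u \right)} = - u$
$V{\left(Y,N \right)} = 25 - Y$ ($V{\left(Y,N \right)} = \left(\left(-1\right) 5\right)^{2} - Y = \left(-5\right)^{2} - Y = 25 - Y$)
$\left(-87\right) \left(-10\right) V{\left(-1,4 \right)} = \left(-87\right) \left(-10\right) \left(25 - -1\right) = 870 \left(25 + 1\right) = 870 \cdot 26 = 22620$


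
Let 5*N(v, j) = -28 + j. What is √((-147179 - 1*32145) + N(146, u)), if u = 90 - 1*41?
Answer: I*√4482995/5 ≈ 423.46*I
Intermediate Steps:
u = 49 (u = 90 - 41 = 49)
N(v, j) = -28/5 + j/5 (N(v, j) = (-28 + j)/5 = -28/5 + j/5)
√((-147179 - 1*32145) + N(146, u)) = √((-147179 - 1*32145) + (-28/5 + (⅕)*49)) = √((-147179 - 32145) + (-28/5 + 49/5)) = √(-179324 + 21/5) = √(-896599/5) = I*√4482995/5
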